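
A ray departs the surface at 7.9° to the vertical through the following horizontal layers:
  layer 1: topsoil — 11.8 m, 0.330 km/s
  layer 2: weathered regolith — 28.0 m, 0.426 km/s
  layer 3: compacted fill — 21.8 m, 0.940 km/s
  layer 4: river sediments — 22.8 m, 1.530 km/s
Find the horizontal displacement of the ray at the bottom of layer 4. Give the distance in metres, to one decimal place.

34.8 m

Apply Snell's law at each interface; in layer i the horizontal offset is hᵢ·tan θᵢ.
Layer 1: θ = 7.90°; offset = 11.8·tan 7.90° = 1.637 m.
Layer 2: sin θ = 0.426·sin 7.9°/0.330 = 0.1774, θ = 10.22°; offset = 28.0·tan 10.22° = 5.048 m.
Layer 3: sin θ = 0.940·sin 7.9°/0.330 = 0.3915, θ = 23.05°; offset = 21.8·tan 23.05° = 9.275 m.
Layer 4: sin θ = 1.530·sin 7.9°/0.330 = 0.6372, θ = 39.59°; offset = 22.8·tan 39.59° = 18.853 m.
Summing the layer offsets gives 34.814 m.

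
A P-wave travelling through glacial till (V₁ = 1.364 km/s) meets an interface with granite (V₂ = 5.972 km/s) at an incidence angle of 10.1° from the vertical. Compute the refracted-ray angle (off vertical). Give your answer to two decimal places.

50.16°

Snell's law: sin θ₂ = (V₂/V₁)·sin θ₁ = (5.972/1.364)·sin 10.1° = 0.7678.
θ₂ = arcsin 0.7678 = 50.16° from the normal.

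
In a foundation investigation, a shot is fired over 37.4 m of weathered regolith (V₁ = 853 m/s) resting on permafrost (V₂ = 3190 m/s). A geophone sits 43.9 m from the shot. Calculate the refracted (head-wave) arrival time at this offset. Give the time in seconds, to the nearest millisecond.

θ_c = arcsin(V₁/V₂) = arcsin(853/3190) = 15.51°, cos θ_c = 0.9636.
Intercept time tᵢ = 2h cos θ_c / V₁ = 2·37.4·0.9636/853 = 0.08450 s.
t = x/V₂ + tᵢ = 43.9/3190 + 0.08450 = 0.09826 s.

0.098 s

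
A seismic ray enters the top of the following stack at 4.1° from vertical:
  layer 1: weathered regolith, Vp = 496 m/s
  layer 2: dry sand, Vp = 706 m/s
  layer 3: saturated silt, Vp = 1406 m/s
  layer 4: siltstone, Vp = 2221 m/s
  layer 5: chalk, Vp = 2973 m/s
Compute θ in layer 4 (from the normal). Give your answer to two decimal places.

Snell's law across each interface conserves sin θ / V, so sin θ_4 = V_4·sin θ₁/V₁.
sin θ_4 = 2221 × sin 4.1° / 496 = 0.3202.
θ_4 = arcsin 0.3202 = 18.67°.

18.67°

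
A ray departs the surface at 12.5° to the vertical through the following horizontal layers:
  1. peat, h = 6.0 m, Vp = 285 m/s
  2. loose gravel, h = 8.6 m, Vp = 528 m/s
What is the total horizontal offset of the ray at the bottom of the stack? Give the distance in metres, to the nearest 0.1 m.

5.1 m

Ray parameter p = sin 12.5° / 285 m/s = 7.5944e-04 s/m.
Layer 1: θ = 12.50°; offset = 6.0·tan 12.50° = 1.330 m.
Layer 2: sin θ = p·528 = 0.4010 → θ = 23.64°; offset = 8.6·tan 23.64° = 3.764 m.
Total horizontal offset = 5.095 m.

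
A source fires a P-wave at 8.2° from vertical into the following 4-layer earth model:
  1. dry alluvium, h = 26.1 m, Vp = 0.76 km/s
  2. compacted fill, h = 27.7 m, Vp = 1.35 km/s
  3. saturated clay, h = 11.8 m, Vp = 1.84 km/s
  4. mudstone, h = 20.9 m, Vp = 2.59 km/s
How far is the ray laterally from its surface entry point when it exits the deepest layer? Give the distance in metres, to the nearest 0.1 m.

27.0 m

Apply Snell's law at each interface; in layer i the horizontal offset is hᵢ·tan θᵢ.
Layer 1: θ = 8.20°; offset = 26.1·tan 8.20° = 3.761 m.
Layer 2: sin θ = 1.35·sin 8.2°/0.76 = 0.2534, θ = 14.68°; offset = 27.7·tan 14.68° = 7.255 m.
Layer 3: sin θ = 1.84·sin 8.2°/0.76 = 0.3453, θ = 20.20°; offset = 11.8·tan 20.20° = 4.342 m.
Layer 4: sin θ = 2.59·sin 8.2°/0.76 = 0.4861, θ = 29.08°; offset = 20.9·tan 29.08° = 11.624 m.
Σ offsets = 26.982 m.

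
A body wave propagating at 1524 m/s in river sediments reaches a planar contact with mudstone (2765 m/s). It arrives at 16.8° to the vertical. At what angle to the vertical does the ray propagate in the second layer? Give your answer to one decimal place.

31.6°

sin θ₁/V₁ = sin θ₂/V₂ ⇒ sin θ₂ = 2765·sin 16.8°/1524 = 2765·0.2890/1524 = 0.5244.
θ₂ = sin⁻¹(0.5244) = 31.63° (from vertical).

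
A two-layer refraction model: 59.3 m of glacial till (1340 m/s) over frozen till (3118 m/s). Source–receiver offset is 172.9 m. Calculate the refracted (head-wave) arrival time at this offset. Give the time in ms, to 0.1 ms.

θ_c = arcsin(V₁/V₂) = arcsin(1340/3118) = 25.45°, cos θ_c = 0.9029.
Intercept time tᵢ = 2h cos θ_c / V₁ = 2·59.3·0.9029/1340 = 0.07992 s.
t = x/V₂ + tᵢ = 172.9/3118 + 0.07992 = 0.13537 s.

135.4 ms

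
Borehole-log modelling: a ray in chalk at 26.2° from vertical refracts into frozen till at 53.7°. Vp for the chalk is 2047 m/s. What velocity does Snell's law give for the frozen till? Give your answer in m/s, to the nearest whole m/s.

sin 26.2° = 0.4415; sin 53.7° = 0.8059.
V₂ = V₁·(sin θ₂/sin θ₁) = 2047·(0.8059/0.4415) = 3736.61 m/s.

3737 m/s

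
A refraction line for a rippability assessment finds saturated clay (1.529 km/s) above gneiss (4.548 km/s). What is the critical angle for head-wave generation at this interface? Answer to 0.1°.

Critical incidence: sin θ_c = V₁/V₂ = 1.529/4.548 = 0.3362.
θ_c = arcsin 0.3362 = 19.65°.

19.6°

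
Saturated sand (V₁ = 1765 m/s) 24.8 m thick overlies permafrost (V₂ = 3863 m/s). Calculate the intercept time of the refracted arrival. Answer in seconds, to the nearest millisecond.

θ_c = arcsin(V₁/V₂) = arcsin(1765/3863) = 27.19°; cos θ_c = 0.8895.
tᵢ = 2h·cos θ_c / V₁ = 2·24.8·0.8895 / 1765 = 0.02500 s.

0.025 s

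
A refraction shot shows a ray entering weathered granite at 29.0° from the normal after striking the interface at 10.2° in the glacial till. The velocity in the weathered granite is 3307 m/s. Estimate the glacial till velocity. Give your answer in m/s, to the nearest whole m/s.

Snell's law: sin 10.2°/V₁ = sin 29.0°/V₂.
V₁ = V₂·sin 10.2°/sin 29.0° = 3307 × 0.3653 = 1207.94 m/s.

1208 m/s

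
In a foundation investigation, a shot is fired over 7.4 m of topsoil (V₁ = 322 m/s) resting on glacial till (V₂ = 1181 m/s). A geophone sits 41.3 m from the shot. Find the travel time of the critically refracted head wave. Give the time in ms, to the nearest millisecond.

t = x/V₂ + 2h·√(V₂²−V₁²)/(V₁V₂).
√(V₂²−V₁²) = √(1181²−322²) = 1136.3 m/s; delay term = 2·7.4·1136.3/(322·1181) = 0.04422 s.
t = 41.3/1181 + 0.04422 = 0.07919 s.

79 ms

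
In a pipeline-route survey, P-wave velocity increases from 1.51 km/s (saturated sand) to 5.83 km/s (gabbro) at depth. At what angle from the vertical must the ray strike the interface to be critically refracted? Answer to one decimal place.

At critical incidence the refracted ray runs along the interface (θ₂ = 90°), so sin θ_c = V₁/V₂.
θ_c = arcsin(1.51/5.83) = arcsin 0.2590 = 15.01°.

15.0°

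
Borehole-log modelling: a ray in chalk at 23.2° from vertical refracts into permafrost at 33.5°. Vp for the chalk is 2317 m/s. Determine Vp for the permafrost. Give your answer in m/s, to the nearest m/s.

3246 m/s

Snell's law: sin 23.2°/V₁ = sin 33.5°/V₂.
V₂ = V₁·sin 33.5°/sin 23.2° = 2317 × 1.4011 = 3246.26 m/s.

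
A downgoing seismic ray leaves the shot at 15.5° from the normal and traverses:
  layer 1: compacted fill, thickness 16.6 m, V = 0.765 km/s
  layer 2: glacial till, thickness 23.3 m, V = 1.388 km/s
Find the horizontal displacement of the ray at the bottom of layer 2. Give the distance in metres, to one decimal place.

17.5 m

Apply Snell's law at each interface; in layer i the horizontal offset is hᵢ·tan θᵢ.
Layer 1: θ = 15.50°; offset = 16.6·tan 15.50° = 4.604 m.
Layer 2: sin θ = 1.388·sin 15.5°/0.765 = 0.4849, θ = 29.00°; offset = 23.3·tan 29.00° = 12.918 m.
Total horizontal offset = 17.521 m.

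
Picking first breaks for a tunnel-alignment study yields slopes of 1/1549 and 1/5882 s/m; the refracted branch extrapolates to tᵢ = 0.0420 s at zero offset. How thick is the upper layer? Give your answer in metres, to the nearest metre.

θ_c = arcsin(1549/5882) = 15.27°; cos θ_c = 0.9647.
tᵢ = 2h cos θ_c/V₁ ⇒ h = tᵢ·V₁/(2 cos θ_c) = 0.042·1549/(2·0.9647) = 33.72 m.

34 m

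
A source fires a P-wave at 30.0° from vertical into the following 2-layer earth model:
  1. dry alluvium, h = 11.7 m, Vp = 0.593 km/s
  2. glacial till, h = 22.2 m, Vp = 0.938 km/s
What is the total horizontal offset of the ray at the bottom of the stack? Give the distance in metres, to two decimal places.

35.45 m

p = sin θ₁/V₁ = sin 30.0°/0.593 = 8.4317e-01 s/km is conserved through the stack.
Layer 1: θ = 30.00°; offset = 11.7·tan 30.00° = 6.7550 m.
Layer 2: sin θ = p·0.938 = 0.7909 → θ = 52.27°; offset = 22.2·tan 52.27° = 28.6915 m.
Summing the layer offsets gives 35.4465 m.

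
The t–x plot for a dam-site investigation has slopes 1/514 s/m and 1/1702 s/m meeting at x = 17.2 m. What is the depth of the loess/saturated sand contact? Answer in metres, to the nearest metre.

6 m

x_cross = 2h·√((V₂+V₁)/(V₂−V₁)) → h = x_cross / (2·√((V₂+V₁)/(V₂−V₁))).
√((V₂+V₁)/(V₂−V₁)) = √((1702+514)/(1702−514)) = 1.3658.
h = 17.2 / (2·1.3658) = 6.30 m.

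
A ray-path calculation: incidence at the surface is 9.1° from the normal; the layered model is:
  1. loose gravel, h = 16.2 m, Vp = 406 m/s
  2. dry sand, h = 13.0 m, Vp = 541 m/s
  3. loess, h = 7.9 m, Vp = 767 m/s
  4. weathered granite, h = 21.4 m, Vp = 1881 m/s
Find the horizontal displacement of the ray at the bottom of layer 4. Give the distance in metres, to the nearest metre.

Ray parameter p = sin 9.1° / 406 m/s = 3.8955e-04 s/m.
Layer 1: θ = 9.10°; offset = 16.2·tan 9.10° = 2.595 m.
Layer 2: sin θ = p·541 = 0.2107 → θ = 12.17°; offset = 13.0·tan 12.17° = 2.803 m.
Layer 3: sin θ = p·767 = 0.2988 → θ = 17.38°; offset = 7.9·tan 17.38° = 2.473 m.
Layer 4: sin θ = p·1881 = 0.7327 → θ = 47.12°; offset = 21.4·tan 47.12° = 23.043 m.
Summing the layer offsets gives 30.914 m.

31 m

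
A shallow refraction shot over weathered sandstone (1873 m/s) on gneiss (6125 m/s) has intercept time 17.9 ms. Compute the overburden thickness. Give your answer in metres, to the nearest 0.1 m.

17.6 m

h = tᵢ·V₁·V₂ / (2·√(V₂²−V₁²)).
√(V₂²−V₁²) = √(6125² − 1873²) = 5831.6 m/s.
h = 0.0179 s × 1873 × 6125 / (2 × 5831.6) = 17.61 m.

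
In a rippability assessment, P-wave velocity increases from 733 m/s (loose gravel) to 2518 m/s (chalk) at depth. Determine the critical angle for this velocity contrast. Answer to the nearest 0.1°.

16.9°

Critical incidence: sin θ_c = V₁/V₂ = 733/2518 = 0.2911.
θ_c = arcsin 0.2911 = 16.92°.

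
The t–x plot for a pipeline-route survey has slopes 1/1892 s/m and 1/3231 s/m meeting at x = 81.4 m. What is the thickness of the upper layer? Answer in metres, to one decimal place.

20.8 m

x_cross = 2h·√((V₂+V₁)/(V₂−V₁)) → h = x_cross / (2·√((V₂+V₁)/(V₂−V₁))).
√((V₂+V₁)/(V₂−V₁)) = √((3231+1892)/(3231−1892)) = 1.9560.
h = 81.4 / (2·1.9560) = 20.81 m.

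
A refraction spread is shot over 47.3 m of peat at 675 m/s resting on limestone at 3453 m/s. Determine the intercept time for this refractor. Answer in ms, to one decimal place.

137.4 ms

tᵢ = 2h·√(V₂²−V₁²)/(V₁V₂).
√(V₂²−V₁²) = √(3453²−675²) = 3386.4 m/s.
tᵢ = 2·47.3·3386.4/(675·3453) = 0.13744 s.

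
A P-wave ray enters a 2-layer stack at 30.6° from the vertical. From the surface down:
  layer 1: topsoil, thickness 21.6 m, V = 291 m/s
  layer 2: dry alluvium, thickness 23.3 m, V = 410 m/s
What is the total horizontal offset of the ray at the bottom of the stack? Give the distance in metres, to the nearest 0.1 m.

Ray parameter p = sin 30.6° / 291 m/s = 1.7493e-03 s/m.
Layer 1: θ = 30.60°; offset = 21.6·tan 30.60° = 12.774 m.
Layer 2: sin θ = p·410 = 0.7172 → θ = 45.82°; offset = 23.3·tan 45.82° = 23.980 m.
Σ offsets = 36.754 m.

36.8 m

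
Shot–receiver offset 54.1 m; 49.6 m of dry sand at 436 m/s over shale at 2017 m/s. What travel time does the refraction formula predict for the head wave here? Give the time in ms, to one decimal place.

t = x/V₂ + 2h·√(V₂²−V₁²)/(V₁V₂).
√(V₂²−V₁²) = √(2017²−436²) = 1969.3 m/s; delay term = 2·49.6·1969.3/(436·2017) = 0.22214 s.
t = 54.1/2017 + 0.22214 = 0.24897 s.

249.0 ms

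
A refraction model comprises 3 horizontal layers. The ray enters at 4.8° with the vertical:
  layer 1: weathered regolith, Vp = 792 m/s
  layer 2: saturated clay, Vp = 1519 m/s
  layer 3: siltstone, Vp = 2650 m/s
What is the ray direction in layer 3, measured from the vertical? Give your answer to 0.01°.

16.26°

Snell's law across each interface conserves sin θ / V, so sin θ_3 = V_3·sin θ₁/V₁.
sin θ_3 = 2650 × sin 4.8° / 792 = 0.2800.
θ_3 = 16.26° from the vertical.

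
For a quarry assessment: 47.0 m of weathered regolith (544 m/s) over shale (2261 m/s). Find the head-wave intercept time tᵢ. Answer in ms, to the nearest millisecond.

168 ms

tᵢ = 2h·√(V₂²−V₁²)/(V₁V₂).
√(V₂²−V₁²) = √(2261²−544²) = 2194.6 m/s.
tᵢ = 2·47.0·2194.6/(544·2261) = 0.16772 s.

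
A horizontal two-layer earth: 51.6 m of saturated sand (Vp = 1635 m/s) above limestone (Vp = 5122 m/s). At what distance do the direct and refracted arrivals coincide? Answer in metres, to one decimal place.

143.7 m

θ_c = arcsin(1635/5122) = 18.62°, so cos θ_c = 0.9477 and tᵢ = 2h cos θ_c/V₁ = 0.0598 s.
At crossover x/V₁ = x/V₂ + tᵢ ⇒ x = tᵢ/(1/V₁ − 1/V₂) = 0.05982/(6.1162e-04 − 1.9524e-04) = 143.66 m.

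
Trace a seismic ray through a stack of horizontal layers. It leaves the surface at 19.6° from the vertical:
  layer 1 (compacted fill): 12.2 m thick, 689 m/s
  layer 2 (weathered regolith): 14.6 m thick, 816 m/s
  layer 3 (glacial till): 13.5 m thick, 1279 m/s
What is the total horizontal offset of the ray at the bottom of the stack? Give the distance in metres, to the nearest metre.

21 m

Apply Snell's law at each interface; in layer i the horizontal offset is hᵢ·tan θᵢ.
Layer 1: θ = 19.60°; offset = 12.2·tan 19.60° = 4.344 m.
Layer 2: sin θ = 816·sin 19.6°/689 = 0.3973, θ = 23.41°; offset = 14.6·tan 23.41° = 6.321 m.
Layer 3: sin θ = 1279·sin 19.6°/689 = 0.6227, θ = 38.51°; offset = 13.5·tan 38.51° = 10.744 m.
Σ offsets = 21.408 m.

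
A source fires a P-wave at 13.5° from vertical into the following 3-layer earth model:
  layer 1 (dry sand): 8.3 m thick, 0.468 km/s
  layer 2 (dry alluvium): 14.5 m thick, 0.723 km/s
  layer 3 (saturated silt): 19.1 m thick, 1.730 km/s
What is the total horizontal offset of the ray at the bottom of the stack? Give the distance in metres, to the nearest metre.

Apply Snell's law at each interface; in layer i the horizontal offset is hᵢ·tan θᵢ.
Layer 1: θ = 13.50°; offset = 8.3·tan 13.50° = 1.993 m.
Layer 2: sin θ = 0.723·sin 13.5°/0.468 = 0.3606, θ = 21.14°; offset = 14.5·tan 21.14° = 5.607 m.
Layer 3: sin θ = 1.730·sin 13.5°/0.468 = 0.8629, θ = 59.65°; offset = 19.1·tan 59.65° = 32.620 m.
Σ offsets = 40.219 m.

40 m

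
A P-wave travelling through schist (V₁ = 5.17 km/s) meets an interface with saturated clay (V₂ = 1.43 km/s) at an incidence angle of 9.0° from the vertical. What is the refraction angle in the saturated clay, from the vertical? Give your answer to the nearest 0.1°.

2.5°

Snell's law: sin θ₂ = (V₂/V₁)·sin θ₁ = (1.43/5.17)·sin 9.0° = 0.0433.
θ₂ = arcsin 0.0433 = 2.48° from the normal.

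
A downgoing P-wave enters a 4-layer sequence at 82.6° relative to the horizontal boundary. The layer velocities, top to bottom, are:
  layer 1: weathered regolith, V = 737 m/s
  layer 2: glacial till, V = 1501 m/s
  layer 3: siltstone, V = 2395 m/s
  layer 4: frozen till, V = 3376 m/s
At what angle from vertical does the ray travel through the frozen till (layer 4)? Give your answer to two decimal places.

36.16°

From the normal: θ₁ = 90° − 82.6° = 7.4°.
Snell's law across each interface conserves sin θ / V, so sin θ_4 = V_4·sin θ₁/V₁.
sin θ_4 = 3376 × sin 7.4° / 737 = 0.5900.
θ_4 = arcsin 0.5900 = 36.16°.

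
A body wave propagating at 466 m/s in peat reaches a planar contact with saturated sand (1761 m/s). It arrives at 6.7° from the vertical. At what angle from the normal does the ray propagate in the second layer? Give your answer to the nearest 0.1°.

26.2°

sin θ₁/V₁ = sin θ₂/V₂ ⇒ sin θ₂ = 1761·sin 6.7°/466 = 1761·0.1167/466 = 0.4409.
θ₂ = arcsin 0.4409 = 26.16° from the normal.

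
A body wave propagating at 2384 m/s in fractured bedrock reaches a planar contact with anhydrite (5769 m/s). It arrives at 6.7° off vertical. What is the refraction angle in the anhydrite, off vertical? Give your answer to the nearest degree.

sin θ₁/V₁ = sin θ₂/V₂ ⇒ sin θ₂ = 5769·sin 6.7°/2384 = 5769·0.1167/2384 = 0.2823.
θ₂ = sin⁻¹(0.2823) = 16.40° (from vertical).

16°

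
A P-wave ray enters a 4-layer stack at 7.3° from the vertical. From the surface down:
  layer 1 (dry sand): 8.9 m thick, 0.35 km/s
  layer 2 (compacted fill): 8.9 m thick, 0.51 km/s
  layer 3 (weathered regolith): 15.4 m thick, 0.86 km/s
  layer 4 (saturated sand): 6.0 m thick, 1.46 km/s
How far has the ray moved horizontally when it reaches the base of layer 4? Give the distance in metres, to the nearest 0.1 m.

11.6 m

Apply Snell's law at each interface; in layer i the horizontal offset is hᵢ·tan θᵢ.
Layer 1: θ = 7.30°; offset = 8.9·tan 7.30° = 1.140 m.
Layer 2: sin θ = 0.51·sin 7.3°/0.35 = 0.1852, θ = 10.67°; offset = 8.9·tan 10.67° = 1.677 m.
Layer 3: sin θ = 0.86·sin 7.3°/0.35 = 0.3122, θ = 18.19°; offset = 15.4·tan 18.19° = 5.061 m.
Layer 4: sin θ = 1.46·sin 7.3°/0.35 = 0.5300, θ = 32.01°; offset = 6.0·tan 32.01° = 3.750 m.
Summing the layer offsets gives 11.628 m.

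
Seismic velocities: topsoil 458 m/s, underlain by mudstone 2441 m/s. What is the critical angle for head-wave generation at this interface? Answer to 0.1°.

Critical incidence: sin θ_c = V₁/V₂ = 458/2441 = 0.1876.
θ_c = arcsin 0.1876 = 10.81°.

10.8°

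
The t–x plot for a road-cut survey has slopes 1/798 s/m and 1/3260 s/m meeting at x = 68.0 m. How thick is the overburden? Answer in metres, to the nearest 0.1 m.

26.5 m

h = (x_cross/2)·√((V₂−V₁)/(V₂+V₁)).
(V₂−V₁)/(V₂+V₁) = (3260−798)/(3260+798) = 0.6067; √ = 0.7789.
h = (68.0/2)·0.7789 = 26.48 m.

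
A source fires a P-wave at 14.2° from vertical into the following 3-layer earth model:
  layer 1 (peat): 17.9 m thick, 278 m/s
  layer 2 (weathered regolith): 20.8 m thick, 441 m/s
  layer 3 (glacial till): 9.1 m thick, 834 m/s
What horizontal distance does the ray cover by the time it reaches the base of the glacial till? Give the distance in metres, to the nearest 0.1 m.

23.2 m

Apply Snell's law at each interface; in layer i the horizontal offset is hᵢ·tan θᵢ.
Layer 1: θ = 14.20°; offset = 17.9·tan 14.20° = 4.529 m.
Layer 2: sin θ = 441·sin 14.2°/278 = 0.3891, θ = 22.90°; offset = 20.8·tan 22.90° = 8.787 m.
Layer 3: sin θ = 834·sin 14.2°/278 = 0.7359, θ = 47.39°; offset = 9.1·tan 47.39° = 9.891 m.
Total horizontal offset = 23.207 m.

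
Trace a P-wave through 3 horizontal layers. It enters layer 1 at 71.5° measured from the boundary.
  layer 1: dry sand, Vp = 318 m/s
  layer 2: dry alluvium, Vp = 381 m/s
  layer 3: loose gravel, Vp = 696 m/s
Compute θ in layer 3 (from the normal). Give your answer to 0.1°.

From the normal: θ₁ = 90° − 71.5° = 18.5°.
Snell's law across each interface conserves sin θ / V, so sin θ_3 = V_3·sin θ₁/V₁.
sin θ_3 = 696 × sin 18.5° / 318 = 0.6945.
θ_3 = 43.99° from the vertical.

44.0°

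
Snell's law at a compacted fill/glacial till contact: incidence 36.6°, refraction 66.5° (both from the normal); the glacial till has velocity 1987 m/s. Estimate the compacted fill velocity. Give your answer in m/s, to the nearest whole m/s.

1292 m/s

sin 36.6° = 0.5962; sin 66.5° = 0.9171.
V₁ = V₂·(sin θ₁/sin θ₂) = 1987·(0.5962/0.9171) = 1291.84 m/s.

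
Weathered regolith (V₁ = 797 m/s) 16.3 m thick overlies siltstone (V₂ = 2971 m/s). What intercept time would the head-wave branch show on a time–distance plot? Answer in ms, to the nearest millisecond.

39 ms

θ_c = arcsin(V₁/V₂) = arcsin(797/2971) = 15.56°; cos θ_c = 0.9633.
tᵢ = 2h·cos θ_c / V₁ = 2·16.3·0.9633 / 797 = 0.03940 s.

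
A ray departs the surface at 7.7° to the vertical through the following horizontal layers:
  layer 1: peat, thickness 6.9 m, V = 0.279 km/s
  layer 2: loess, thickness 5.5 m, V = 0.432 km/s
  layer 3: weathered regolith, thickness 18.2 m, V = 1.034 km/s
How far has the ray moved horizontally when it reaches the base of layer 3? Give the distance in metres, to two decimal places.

12.51 m

Apply Snell's law at each interface; in layer i the horizontal offset is hᵢ·tan θᵢ.
Layer 1: θ = 7.70°; offset = 6.9·tan 7.70° = 0.9329 m.
Layer 2: sin θ = 0.432·sin 7.7°/0.279 = 0.2075, θ = 11.97°; offset = 5.5·tan 11.97° = 1.1664 m.
Layer 3: sin θ = 1.034·sin 7.7°/0.279 = 0.4966, θ = 29.77°; offset = 18.2·tan 29.77° = 10.4119 m.
Summing the layer offsets gives 12.5112 m.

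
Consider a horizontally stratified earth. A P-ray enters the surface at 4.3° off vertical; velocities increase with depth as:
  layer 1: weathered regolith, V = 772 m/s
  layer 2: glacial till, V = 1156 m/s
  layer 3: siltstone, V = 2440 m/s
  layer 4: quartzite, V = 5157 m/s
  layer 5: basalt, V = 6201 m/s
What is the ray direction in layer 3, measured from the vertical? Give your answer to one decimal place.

13.7°

Ray parameter p = sin 4.3° / 772 = 9.7123e-05 s/m.
sin θ_3 = p·V_3 = 9.7123e-05 × 2440 = 0.2370.
θ_3 = arcsin 0.2370 = 13.71°.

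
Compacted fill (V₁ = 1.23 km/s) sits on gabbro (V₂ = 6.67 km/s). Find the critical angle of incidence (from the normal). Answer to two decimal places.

10.63°

At critical incidence the refracted ray runs along the interface (θ₂ = 90°), so sin θ_c = V₁/V₂.
θ_c = arcsin(1.23/6.67) = arcsin 0.1844 = 10.63°.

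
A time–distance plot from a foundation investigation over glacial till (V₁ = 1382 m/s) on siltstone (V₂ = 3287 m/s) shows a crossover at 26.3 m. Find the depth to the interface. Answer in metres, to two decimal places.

8.40 m

x_cross = 2h·√((V₂+V₁)/(V₂−V₁)) → h = x_cross / (2·√((V₂+V₁)/(V₂−V₁))).
√((V₂+V₁)/(V₂−V₁)) = √((3287+1382)/(3287−1382)) = 1.5655.
h = 26.3 / (2·1.5655) = 8.40 m.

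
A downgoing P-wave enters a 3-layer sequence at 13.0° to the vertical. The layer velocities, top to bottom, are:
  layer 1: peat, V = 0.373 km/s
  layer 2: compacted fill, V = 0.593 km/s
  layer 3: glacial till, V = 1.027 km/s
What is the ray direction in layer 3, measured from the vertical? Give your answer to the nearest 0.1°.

Snell's law across each interface conserves sin θ / V, so sin θ_3 = V_3·sin θ₁/V₁.
sin θ_3 = 1.027 × sin 13.0° / 0.373 = 0.6194.
θ_3 = arcsin 0.6194 = 38.27°.

38.3°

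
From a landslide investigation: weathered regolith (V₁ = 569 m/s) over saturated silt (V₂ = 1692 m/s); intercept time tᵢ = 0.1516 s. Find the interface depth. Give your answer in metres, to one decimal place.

45.8 m

θ_c = arcsin(569/1692) = 19.65°; cos θ_c = 0.9418.
tᵢ = 2h cos θ_c/V₁ ⇒ h = tᵢ·V₁/(2 cos θ_c) = 0.1516·569/(2·0.9418) = 45.80 m.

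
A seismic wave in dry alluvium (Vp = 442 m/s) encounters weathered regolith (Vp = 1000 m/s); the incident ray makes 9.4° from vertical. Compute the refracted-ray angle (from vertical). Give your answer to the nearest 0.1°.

sin θ₁/V₁ = sin θ₂/V₂ ⇒ sin θ₂ = 1000·sin 9.4°/442 = 1000·0.1633/442 = 0.3695.
θ₂ = sin⁻¹(0.3695) = 21.69° (from vertical).

21.7°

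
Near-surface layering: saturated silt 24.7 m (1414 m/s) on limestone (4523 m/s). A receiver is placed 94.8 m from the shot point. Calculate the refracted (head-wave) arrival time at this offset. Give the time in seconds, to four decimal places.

t = x/V₂ + 2h·√(V₂²−V₁²)/(V₁V₂).
√(V₂²−V₁²) = √(4523²−1414²) = 4296.3 m/s; delay term = 2·24.7·4296.3/(1414·4523) = 0.03319 s.
t = 94.8/4523 + 0.03319 = 0.05414 s.

0.0541 s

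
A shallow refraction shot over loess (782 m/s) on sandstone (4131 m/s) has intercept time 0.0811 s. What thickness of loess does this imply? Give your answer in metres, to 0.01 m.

32.29 m

h = tᵢ·V₁·V₂ / (2·√(V₂²−V₁²)).
√(V₂²−V₁²) = √(4131² − 782²) = 4056.3 m/s.
h = 0.0811 s × 782 × 4131 / (2 × 4056.3) = 32.29 m.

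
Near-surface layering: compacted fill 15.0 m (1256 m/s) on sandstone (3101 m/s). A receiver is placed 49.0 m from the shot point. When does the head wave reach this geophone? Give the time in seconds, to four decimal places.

θ_c = arcsin(V₁/V₂) = arcsin(1256/3101) = 23.89°, cos θ_c = 0.9143.
Intercept time tᵢ = 2h cos θ_c / V₁ = 2·15.0·0.9143/1256 = 0.02184 s.
t = x/V₂ + tᵢ = 49.0/3101 + 0.02184 = 0.03764 s.

0.0376 s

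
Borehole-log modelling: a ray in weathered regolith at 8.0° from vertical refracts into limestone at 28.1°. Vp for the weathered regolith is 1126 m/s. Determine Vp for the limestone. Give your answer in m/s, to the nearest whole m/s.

3811 m/s

sin 8.0° = 0.1392; sin 28.1° = 0.4710.
V₂ = V₁·(sin θ₂/sin θ₁) = 1126·(0.4710/0.1392) = 3810.79 m/s.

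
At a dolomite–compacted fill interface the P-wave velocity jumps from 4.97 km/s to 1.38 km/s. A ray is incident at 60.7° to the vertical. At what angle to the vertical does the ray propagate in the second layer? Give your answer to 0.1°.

sin θ₁/V₁ = sin θ₂/V₂ ⇒ sin θ₂ = 1.38·sin 60.7°/4.97 = 1.38·0.8721/4.97 = 0.2421.
θ₂ = arcsin 0.2421 = 14.01° from the normal.

14.0°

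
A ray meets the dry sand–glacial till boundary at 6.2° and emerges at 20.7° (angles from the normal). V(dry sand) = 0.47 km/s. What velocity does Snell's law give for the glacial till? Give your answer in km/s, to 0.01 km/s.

Snell's law: sin 6.2°/V₁ = sin 20.7°/V₂.
V₂ = V₁·sin 20.7°/sin 6.2° = 0.47 × 3.2729 = 1.54 km/s.

1.54 km/s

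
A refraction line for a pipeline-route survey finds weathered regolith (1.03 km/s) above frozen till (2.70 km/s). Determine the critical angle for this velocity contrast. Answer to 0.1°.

22.4°

At critical incidence the refracted ray runs along the interface (θ₂ = 90°), so sin θ_c = V₁/V₂.
θ_c = arcsin(1.03/2.70) = arcsin 0.3815 = 22.43°.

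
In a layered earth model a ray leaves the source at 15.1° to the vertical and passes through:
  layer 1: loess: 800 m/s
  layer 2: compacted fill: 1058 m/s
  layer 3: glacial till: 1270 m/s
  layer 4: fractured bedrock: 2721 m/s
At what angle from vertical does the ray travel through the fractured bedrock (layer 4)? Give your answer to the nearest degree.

62°

Snell's law across each interface conserves sin θ / V, so sin θ_4 = V_4·sin θ₁/V₁.
sin θ_4 = 2721 × sin 15.1° / 800 = 0.8860.
θ_4 = 62.38° from the vertical.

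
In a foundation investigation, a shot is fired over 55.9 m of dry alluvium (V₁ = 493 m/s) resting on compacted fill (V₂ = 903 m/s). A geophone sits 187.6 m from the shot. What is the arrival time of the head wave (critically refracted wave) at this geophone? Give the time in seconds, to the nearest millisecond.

t = x/V₂ + 2h·√(V₂²−V₁²)/(V₁V₂).
√(V₂²−V₁²) = √(903²−493²) = 756.5 m/s; delay term = 2·55.9·756.5/(493·903) = 0.18999 s.
t = 187.6/903 + 0.18999 = 0.39775 s.

0.398 s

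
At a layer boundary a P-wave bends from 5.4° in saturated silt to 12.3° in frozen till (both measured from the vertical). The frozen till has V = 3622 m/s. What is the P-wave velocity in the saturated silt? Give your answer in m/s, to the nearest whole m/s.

sin 5.4° = 0.0941; sin 12.3° = 0.2130.
V₁ = V₂·(sin θ₁/sin θ₂) = 3622·(0.0941/0.2130) = 1600.05 m/s.

1600 m/s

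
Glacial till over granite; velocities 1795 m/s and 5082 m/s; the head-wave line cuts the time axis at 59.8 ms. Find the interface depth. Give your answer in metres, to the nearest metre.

θ_c = arcsin(1795/5082) = 20.68°; cos θ_c = 0.9355.
tᵢ = 2h cos θ_c/V₁ ⇒ h = tᵢ·V₁/(2 cos θ_c) = 0.0598·1795/(2·0.9355) = 57.37 m.

57 m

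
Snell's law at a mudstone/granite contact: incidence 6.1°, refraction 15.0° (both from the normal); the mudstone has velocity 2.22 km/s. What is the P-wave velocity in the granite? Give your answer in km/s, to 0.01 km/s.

5.41 km/s

sin 6.1° = 0.1063; sin 15.0° = 0.2588.
V₂ = V₁·(sin θ₂/sin θ₁) = 2.22·(0.2588/0.1063) = 5.41 km/s.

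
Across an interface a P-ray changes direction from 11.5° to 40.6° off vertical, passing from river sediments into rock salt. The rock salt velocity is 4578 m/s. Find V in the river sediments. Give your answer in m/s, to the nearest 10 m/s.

1400 m/s

sin 11.5° = 0.1994; sin 40.6° = 0.6508.
V₁ = V₂·(sin θ₁/sin θ₂) = 4578·(0.1994/0.6508) = 1402.49 m/s.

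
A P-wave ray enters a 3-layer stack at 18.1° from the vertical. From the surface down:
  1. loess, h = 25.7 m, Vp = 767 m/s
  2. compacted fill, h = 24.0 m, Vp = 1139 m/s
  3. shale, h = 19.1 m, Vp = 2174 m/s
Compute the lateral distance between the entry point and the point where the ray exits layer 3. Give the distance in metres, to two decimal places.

56.37 m

p = sin θ₁/V₁ = sin 18.1°/767 = 4.0505e-04 s/m is conserved through the stack.
Layer 1: θ = 18.10°; offset = 25.7·tan 18.10° = 8.4001 m.
Layer 2: sin θ = p·1139 = 0.4614 → θ = 27.47°; offset = 24.0·tan 27.47° = 12.4801 m.
Layer 3: sin θ = p·2174 = 0.8806 → θ = 61.71°; offset = 19.1·tan 61.71° = 35.4923 m.
Total horizontal offset = 56.3725 m.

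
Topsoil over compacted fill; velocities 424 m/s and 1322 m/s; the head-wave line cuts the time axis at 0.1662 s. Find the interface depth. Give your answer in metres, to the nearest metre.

37 m

h = tᵢ·V₁·V₂ / (2·√(V₂²−V₁²)).
√(V₂²−V₁²) = √(1322² − 424²) = 1252.2 m/s.
h = 0.1662 s × 424 × 1322 / (2 × 1252.2) = 37.20 m.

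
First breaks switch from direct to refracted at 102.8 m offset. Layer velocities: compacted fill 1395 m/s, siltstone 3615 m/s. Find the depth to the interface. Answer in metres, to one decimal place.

34.2 m

x_cross = 2h·√((V₂+V₁)/(V₂−V₁)) → h = x_cross / (2·√((V₂+V₁)/(V₂−V₁))).
√((V₂+V₁)/(V₂−V₁)) = √((3615+1395)/(3615−1395)) = 1.5023.
h = 102.8 / (2·1.5023) = 34.22 m.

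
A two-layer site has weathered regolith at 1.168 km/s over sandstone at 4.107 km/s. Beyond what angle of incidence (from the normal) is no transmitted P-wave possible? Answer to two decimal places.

Critical incidence: sin θ_c = V₁/V₂ = 1.168/4.107 = 0.2844.
θ_c = arcsin 0.2844 = 16.52°.

16.52°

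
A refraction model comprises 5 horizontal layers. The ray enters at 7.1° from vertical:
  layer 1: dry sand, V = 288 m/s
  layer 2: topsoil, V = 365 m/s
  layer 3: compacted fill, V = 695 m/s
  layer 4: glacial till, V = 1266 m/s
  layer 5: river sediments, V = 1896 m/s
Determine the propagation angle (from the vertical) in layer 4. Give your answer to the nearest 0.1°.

32.9°

Snell's law across each interface conserves sin θ / V, so sin θ_4 = V_4·sin θ₁/V₁.
sin θ_4 = 1266 × sin 7.1° / 288 = 0.5433.
θ_4 = arcsin 0.5433 = 32.91°.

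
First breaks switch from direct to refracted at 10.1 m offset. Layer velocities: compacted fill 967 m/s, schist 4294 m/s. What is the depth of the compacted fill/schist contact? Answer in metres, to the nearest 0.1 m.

x_cross = 2h·√((V₂+V₁)/(V₂−V₁)) → h = x_cross / (2·√((V₂+V₁)/(V₂−V₁))).
√((V₂+V₁)/(V₂−V₁)) = √((4294+967)/(4294−967)) = 1.2575.
h = 10.1 / (2·1.2575) = 4.02 m.

4.0 m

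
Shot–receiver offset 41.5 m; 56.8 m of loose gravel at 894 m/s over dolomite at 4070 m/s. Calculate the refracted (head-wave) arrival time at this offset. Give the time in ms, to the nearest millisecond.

134 ms

t = x/V₂ + 2h·√(V₂²−V₁²)/(V₁V₂).
√(V₂²−V₁²) = √(4070²−894²) = 3970.6 m/s; delay term = 2·56.8·3970.6/(894·4070) = 0.12397 s.
t = 41.5/4070 + 0.12397 = 0.13416 s.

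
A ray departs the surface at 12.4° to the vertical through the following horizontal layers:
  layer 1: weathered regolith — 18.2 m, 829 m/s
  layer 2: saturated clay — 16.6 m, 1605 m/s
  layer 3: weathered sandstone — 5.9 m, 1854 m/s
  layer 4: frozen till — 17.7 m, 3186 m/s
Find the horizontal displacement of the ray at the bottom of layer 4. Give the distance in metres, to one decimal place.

40.7 m

p = sin θ₁/V₁ = sin 12.4°/829 = 2.5903e-04 s/m is conserved through the stack.
Layer 1: θ = 12.40°; offset = 18.2·tan 12.40° = 4.002 m.
Layer 2: sin θ = p·1605 = 0.4157 → θ = 24.57°; offset = 16.6·tan 24.57° = 7.588 m.
Layer 3: sin θ = p·1854 = 0.4802 → θ = 28.70°; offset = 5.9·tan 28.70° = 3.230 m.
Layer 4: sin θ = p·3186 = 0.8253 → θ = 55.62°; offset = 17.7·tan 55.62° = 25.865 m.
Summing the layer offsets gives 40.685 m.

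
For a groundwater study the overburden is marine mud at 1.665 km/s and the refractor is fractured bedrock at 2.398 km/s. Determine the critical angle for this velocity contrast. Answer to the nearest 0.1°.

44.0°

Critical incidence: sin θ_c = V₁/V₂ = 1.665/2.398 = 0.6943.
θ_c = arcsin 0.6943 = 43.97°.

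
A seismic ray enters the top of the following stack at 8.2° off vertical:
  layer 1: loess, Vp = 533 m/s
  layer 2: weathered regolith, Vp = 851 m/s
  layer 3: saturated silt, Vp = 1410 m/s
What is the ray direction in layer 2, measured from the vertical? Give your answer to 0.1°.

13.2°

Snell's law across each interface conserves sin θ / V, so sin θ_2 = V_2·sin θ₁/V₁.
sin θ_2 = 851 × sin 8.2° / 533 = 0.2277.
θ_2 = 13.16° from the vertical.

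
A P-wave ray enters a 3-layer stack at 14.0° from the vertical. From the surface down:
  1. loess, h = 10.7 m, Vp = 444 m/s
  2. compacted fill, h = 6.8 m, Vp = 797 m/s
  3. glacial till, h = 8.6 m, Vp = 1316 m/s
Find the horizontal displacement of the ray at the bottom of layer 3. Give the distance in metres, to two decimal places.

14.79 m

p = sin θ₁/V₁ = sin 14.0°/444 = 5.4487e-04 s/m is conserved through the stack.
Layer 1: θ = 14.00°; offset = 10.7·tan 14.00° = 2.6678 m.
Layer 2: sin θ = p·797 = 0.4343 → θ = 25.74°; offset = 6.8·tan 25.74° = 3.2782 m.
Layer 3: sin θ = p·1316 = 0.7170 → θ = 45.81°; offset = 8.6·tan 45.81° = 8.8471 m.
Σ offsets = 14.7931 m.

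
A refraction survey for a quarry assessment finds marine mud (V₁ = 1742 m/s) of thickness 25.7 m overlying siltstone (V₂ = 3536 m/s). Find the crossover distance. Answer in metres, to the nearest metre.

x_cross = 2h·√((V₂+V₁)/(V₂−V₁)).
(V₂+V₁)/(V₂−V₁) = (3536+1742)/(3536−1742) = 2.9420; √ = 1.7152.
x_cross = 2·25.7·1.7152 = 88.16 m.

88 m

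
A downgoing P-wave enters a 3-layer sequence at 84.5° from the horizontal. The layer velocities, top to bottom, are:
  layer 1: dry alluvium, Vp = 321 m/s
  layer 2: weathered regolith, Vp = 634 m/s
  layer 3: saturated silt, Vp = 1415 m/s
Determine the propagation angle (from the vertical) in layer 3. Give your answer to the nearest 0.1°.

From the normal: θ₁ = 90° − 84.5° = 5.5°.
Snell's law across each interface conserves sin θ / V, so sin θ_3 = V_3·sin θ₁/V₁.
sin θ_3 = 1415 × sin 5.5° / 321 = 0.4225.
θ_3 = arcsin 0.4225 = 24.99°.

25.0°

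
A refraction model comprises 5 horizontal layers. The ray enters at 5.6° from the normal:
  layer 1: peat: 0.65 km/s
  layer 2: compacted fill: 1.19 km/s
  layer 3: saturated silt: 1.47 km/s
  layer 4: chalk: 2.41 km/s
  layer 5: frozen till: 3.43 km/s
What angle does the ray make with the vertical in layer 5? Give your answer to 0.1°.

Snell's law across each interface conserves sin θ / V, so sin θ_5 = V_5·sin θ₁/V₁.
sin θ_5 = 3.43 × sin 5.6° / 0.65 = 0.5149.
θ_5 = arcsin 0.5149 = 30.99°.

31.0°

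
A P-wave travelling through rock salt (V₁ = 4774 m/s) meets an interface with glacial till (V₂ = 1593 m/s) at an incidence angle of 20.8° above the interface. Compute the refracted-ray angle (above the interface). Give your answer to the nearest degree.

Convert to the normal: θ₁ = 90° − 20.8° = 69.2°.
Snell's law: sin θ₂ = (V₂/V₁)·sin θ₁ = (1593/4774)·sin 69.2° = 0.3119.
θ₂ = sin⁻¹(0.3119) = 18.18° (from vertical).
From the interface: 90° − 18.18° = 71.82°.

72°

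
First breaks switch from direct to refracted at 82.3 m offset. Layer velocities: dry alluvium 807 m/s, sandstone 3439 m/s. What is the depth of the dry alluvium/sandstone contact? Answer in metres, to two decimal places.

x_cross = 2h·√((V₂+V₁)/(V₂−V₁)) → h = x_cross / (2·√((V₂+V₁)/(V₂−V₁))).
√((V₂+V₁)/(V₂−V₁)) = √((3439+807)/(3439−807)) = 1.2701.
h = 82.3 / (2·1.2701) = 32.40 m.

32.40 m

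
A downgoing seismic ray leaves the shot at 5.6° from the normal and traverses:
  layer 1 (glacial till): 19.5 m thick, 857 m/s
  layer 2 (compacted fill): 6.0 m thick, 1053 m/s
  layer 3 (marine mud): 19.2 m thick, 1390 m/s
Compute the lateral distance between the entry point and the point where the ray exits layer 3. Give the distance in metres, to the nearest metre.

6 m

Ray parameter p = sin 5.6° / 857 m/s = 1.1387e-04 s/m.
Layer 1: θ = 5.60°; offset = 19.5·tan 5.60° = 1.912 m.
Layer 2: sin θ = p·1053 = 0.1199 → θ = 6.89°; offset = 6.0·tan 6.89° = 0.725 m.
Layer 3: sin θ = p·1390 = 0.1583 → θ = 9.11°; offset = 19.2·tan 9.11° = 3.078 m.
Summing the layer offsets gives 5.714 m.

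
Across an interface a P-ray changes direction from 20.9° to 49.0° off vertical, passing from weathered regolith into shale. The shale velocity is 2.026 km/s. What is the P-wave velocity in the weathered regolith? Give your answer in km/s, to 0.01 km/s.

0.96 km/s

Snell's law: sin 20.9°/V₁ = sin 49.0°/V₂.
V₁ = V₂·sin 20.9°/sin 49.0° = 2.026 × 0.4727 = 0.96 km/s.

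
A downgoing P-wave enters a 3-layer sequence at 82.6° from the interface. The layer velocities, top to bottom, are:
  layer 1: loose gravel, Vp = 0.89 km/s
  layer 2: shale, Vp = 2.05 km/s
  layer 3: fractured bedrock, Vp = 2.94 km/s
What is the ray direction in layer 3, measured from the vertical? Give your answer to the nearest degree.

From the normal: θ₁ = 90° − 82.6° = 7.4°.
Ray parameter p = sin 7.4° / 0.89 = 1.4471e-01 s/km.
sin θ_3 = p·V_3 = 1.4471e-01 × 2.94 = 0.4255.
θ_3 = 25.18° from the vertical.

25°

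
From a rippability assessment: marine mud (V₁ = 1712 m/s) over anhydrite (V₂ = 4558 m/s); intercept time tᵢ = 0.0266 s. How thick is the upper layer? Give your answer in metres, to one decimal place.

h = tᵢ·V₁·V₂ / (2·√(V₂²−V₁²)).
√(V₂²−V₁²) = √(4558² − 1712²) = 4224.3 m/s.
h = 0.0266 s × 1712 × 4558 / (2 × 4224.3) = 24.57 m.

24.6 m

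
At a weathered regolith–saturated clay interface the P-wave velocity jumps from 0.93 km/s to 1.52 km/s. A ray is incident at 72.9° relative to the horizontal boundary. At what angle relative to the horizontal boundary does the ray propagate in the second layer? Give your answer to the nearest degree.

61°

Angle from the normal: 90° − 72.9° = 17.1°.
Snell's law: sin θ₂ = (V₂/V₁)·sin θ₁ = (1.52/0.93)·sin 17.1° = 0.4806.
θ₂ = arcsin 0.4806 = 28.72° from the normal.
From the interface: 90° − 28.72° = 61.28°.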